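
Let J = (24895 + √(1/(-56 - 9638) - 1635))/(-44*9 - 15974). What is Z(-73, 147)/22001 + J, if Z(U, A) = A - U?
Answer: -108822699/72031274 - I*√153646904554/158690780 ≈ -1.5108 - 0.0024701*I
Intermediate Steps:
J = -4979/3274 - I*√153646904554/158690780 (J = (24895 + √(1/(-9694) - 1635))/(-396 - 15974) = (24895 + √(-1/9694 - 1635))/(-16370) = (24895 + √(-15849691/9694))*(-1/16370) = (24895 + I*√153646904554/9694)*(-1/16370) = -4979/3274 - I*√153646904554/158690780 ≈ -1.5208 - 0.0024701*I)
Z(-73, 147)/22001 + J = (147 - 1*(-73))/22001 + (-4979/3274 - I*√153646904554/158690780) = (147 + 73)*(1/22001) + (-4979/3274 - I*√153646904554/158690780) = 220*(1/22001) + (-4979/3274 - I*√153646904554/158690780) = 220/22001 + (-4979/3274 - I*√153646904554/158690780) = -108822699/72031274 - I*√153646904554/158690780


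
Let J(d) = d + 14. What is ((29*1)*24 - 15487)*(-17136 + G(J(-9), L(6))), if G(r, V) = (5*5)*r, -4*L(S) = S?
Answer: 251609701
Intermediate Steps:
J(d) = 14 + d
L(S) = -S/4
G(r, V) = 25*r
((29*1)*24 - 15487)*(-17136 + G(J(-9), L(6))) = ((29*1)*24 - 15487)*(-17136 + 25*(14 - 9)) = (29*24 - 15487)*(-17136 + 25*5) = (696 - 15487)*(-17136 + 125) = -14791*(-17011) = 251609701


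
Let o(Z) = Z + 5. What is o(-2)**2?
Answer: 9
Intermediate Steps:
o(Z) = 5 + Z
o(-2)**2 = (5 - 2)**2 = 3**2 = 9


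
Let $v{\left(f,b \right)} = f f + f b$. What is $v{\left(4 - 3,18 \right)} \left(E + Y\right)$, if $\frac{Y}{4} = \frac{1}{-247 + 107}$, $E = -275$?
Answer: $- \frac{182894}{35} \approx -5225.5$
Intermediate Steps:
$v{\left(f,b \right)} = f^{2} + b f$
$Y = - \frac{1}{35}$ ($Y = \frac{4}{-247 + 107} = \frac{4}{-140} = 4 \left(- \frac{1}{140}\right) = - \frac{1}{35} \approx -0.028571$)
$v{\left(4 - 3,18 \right)} \left(E + Y\right) = \left(4 - 3\right) \left(18 + \left(4 - 3\right)\right) \left(-275 - \frac{1}{35}\right) = 1 \left(18 + 1\right) \left(- \frac{9626}{35}\right) = 1 \cdot 19 \left(- \frac{9626}{35}\right) = 19 \left(- \frac{9626}{35}\right) = - \frac{182894}{35}$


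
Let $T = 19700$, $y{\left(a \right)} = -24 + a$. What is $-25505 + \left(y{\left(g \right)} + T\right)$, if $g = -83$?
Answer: $-5912$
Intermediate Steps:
$-25505 + \left(y{\left(g \right)} + T\right) = -25505 + \left(\left(-24 - 83\right) + 19700\right) = -25505 + \left(-107 + 19700\right) = -25505 + 19593 = -5912$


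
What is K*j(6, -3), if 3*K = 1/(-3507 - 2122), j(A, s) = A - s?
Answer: -3/5629 ≈ -0.00053295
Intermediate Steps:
K = -1/16887 (K = 1/(3*(-3507 - 2122)) = (⅓)/(-5629) = (⅓)*(-1/5629) = -1/16887 ≈ -5.9217e-5)
K*j(6, -3) = -(6 - 1*(-3))/16887 = -(6 + 3)/16887 = -1/16887*9 = -3/5629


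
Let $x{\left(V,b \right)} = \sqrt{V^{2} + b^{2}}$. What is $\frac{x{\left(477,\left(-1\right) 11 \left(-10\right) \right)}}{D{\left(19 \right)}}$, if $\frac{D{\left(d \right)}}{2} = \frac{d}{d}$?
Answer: $\frac{\sqrt{239629}}{2} \approx 244.76$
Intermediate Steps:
$D{\left(d \right)} = 2$ ($D{\left(d \right)} = 2 \frac{d}{d} = 2 \cdot 1 = 2$)
$\frac{x{\left(477,\left(-1\right) 11 \left(-10\right) \right)}}{D{\left(19 \right)}} = \frac{\sqrt{477^{2} + \left(\left(-1\right) 11 \left(-10\right)\right)^{2}}}{2} = \sqrt{227529 + \left(\left(-11\right) \left(-10\right)\right)^{2}} \cdot \frac{1}{2} = \sqrt{227529 + 110^{2}} \cdot \frac{1}{2} = \sqrt{227529 + 12100} \cdot \frac{1}{2} = \sqrt{239629} \cdot \frac{1}{2} = \frac{\sqrt{239629}}{2}$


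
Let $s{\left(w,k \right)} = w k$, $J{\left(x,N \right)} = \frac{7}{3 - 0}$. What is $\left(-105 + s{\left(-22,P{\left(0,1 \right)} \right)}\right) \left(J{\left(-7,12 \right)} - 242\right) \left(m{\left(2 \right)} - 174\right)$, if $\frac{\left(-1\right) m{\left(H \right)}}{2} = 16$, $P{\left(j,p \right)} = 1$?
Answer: $- \frac{18810478}{3} \approx -6.2702 \cdot 10^{6}$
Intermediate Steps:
$J{\left(x,N \right)} = \frac{7}{3}$ ($J{\left(x,N \right)} = \frac{7}{3 + 0} = \frac{7}{3}$)
$s{\left(w,k \right)} = k w$
$m{\left(H \right)} = -32$ ($m{\left(H \right)} = \left(-2\right) 16 = -32$)
$\left(-105 + s{\left(-22,P{\left(0,1 \right)} \right)}\right) \left(J{\left(-7,12 \right)} - 242\right) \left(m{\left(2 \right)} - 174\right) = \left(-105 + 1 \left(-22\right)\right) \left(\frac{7}{3} - 242\right) \left(-32 - 174\right) = \left(-105 - 22\right) \left(\left(- \frac{719}{3}\right) \left(-206\right)\right) = \left(-127\right) \frac{148114}{3} = - \frac{18810478}{3}$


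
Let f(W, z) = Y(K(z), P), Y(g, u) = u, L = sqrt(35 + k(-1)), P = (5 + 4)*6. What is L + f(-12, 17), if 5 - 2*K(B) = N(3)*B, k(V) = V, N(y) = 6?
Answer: 54 + sqrt(34) ≈ 59.831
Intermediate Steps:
P = 54 (P = 9*6 = 54)
K(B) = 5/2 - 3*B
L = sqrt(34) (L = sqrt(35 - 1) = sqrt(34) ≈ 5.8309)
f(W, z) = 54
L + f(-12, 17) = sqrt(34) + 54 = 54 + sqrt(34)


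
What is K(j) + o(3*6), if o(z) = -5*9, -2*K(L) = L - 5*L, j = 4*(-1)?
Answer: -53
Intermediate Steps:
j = -4
K(L) = 2*L (K(L) = -(L - 5*L)/2 = -(-2)*L = 2*L)
o(z) = -45
K(j) + o(3*6) = 2*(-4) - 45 = -8 - 45 = -53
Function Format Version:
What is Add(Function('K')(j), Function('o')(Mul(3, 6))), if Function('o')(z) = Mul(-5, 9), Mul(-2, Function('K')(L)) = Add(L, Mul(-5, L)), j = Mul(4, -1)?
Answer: -53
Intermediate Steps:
j = -4
Function('K')(L) = Mul(2, L) (Function('K')(L) = Mul(Rational(-1, 2), Add(L, Mul(-5, L))) = Mul(Rational(-1, 2), Mul(-4, L)) = Mul(2, L))
Function('o')(z) = -45
Add(Function('K')(j), Function('o')(Mul(3, 6))) = Add(Mul(2, -4), -45) = Add(-8, -45) = -53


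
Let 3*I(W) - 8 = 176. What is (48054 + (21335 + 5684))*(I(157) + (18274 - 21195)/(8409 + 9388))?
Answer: 6626480665/1443 ≈ 4.5922e+6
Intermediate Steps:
I(W) = 184/3 (I(W) = 8/3 + (1/3)*176 = 8/3 + 176/3 = 184/3)
(48054 + (21335 + 5684))*(I(157) + (18274 - 21195)/(8409 + 9388)) = (48054 + (21335 + 5684))*(184/3 + (18274 - 21195)/(8409 + 9388)) = (48054 + 27019)*(184/3 - 2921/17797) = 75073*(184/3 - 2921*1/17797) = 75073*(184/3 - 2921/17797) = 75073*(3265885/53391) = 6626480665/1443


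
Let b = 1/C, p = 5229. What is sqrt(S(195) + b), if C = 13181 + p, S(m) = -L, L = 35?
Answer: I*sqrt(11862465090)/18410 ≈ 5.9161*I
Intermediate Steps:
S(m) = -35 (S(m) = -1*35 = -35)
C = 18410 (C = 13181 + 5229 = 18410)
b = 1/18410 ≈ 5.4318e-5
sqrt(S(195) + b) = sqrt(-35 + 1/18410) = sqrt(-644349/18410) = I*sqrt(11862465090)/18410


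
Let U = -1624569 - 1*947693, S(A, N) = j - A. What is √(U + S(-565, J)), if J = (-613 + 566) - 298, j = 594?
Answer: I*√2571103 ≈ 1603.5*I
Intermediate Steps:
J = -345 (J = -47 - 298 = -345)
S(A, N) = 594 - A
U = -2572262 (U = -1624569 - 947693 = -2572262)
√(U + S(-565, J)) = √(-2572262 + (594 - 1*(-565))) = √(-2572262 + (594 + 565)) = √(-2572262 + 1159) = √(-2571103) = I*√2571103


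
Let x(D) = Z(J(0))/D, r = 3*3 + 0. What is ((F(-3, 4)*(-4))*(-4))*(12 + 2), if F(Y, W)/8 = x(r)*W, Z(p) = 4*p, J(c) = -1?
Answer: -28672/9 ≈ -3185.8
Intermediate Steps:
r = 9 (r = 9 + 0 = 9)
x(D) = -4/D (x(D) = (4*(-1))/D = -4/D)
F(Y, W) = -32*W/9 (F(Y, W) = 8*((-4/9)*W) = 8*((-4*1/9)*W) = 8*(-4*W/9) = -32*W/9)
((F(-3, 4)*(-4))*(-4))*(12 + 2) = ((-32/9*4*(-4))*(-4))*(12 + 2) = (-128/9*(-4)*(-4))*14 = ((512/9)*(-4))*14 = -2048/9*14 = -28672/9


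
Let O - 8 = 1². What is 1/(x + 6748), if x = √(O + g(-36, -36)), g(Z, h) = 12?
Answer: 964/6505069 - √21/45535483 ≈ 0.00014809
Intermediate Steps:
O = 9 (O = 8 + 1² = 8 + 1 = 9)
x = √21 (x = √(9 + 12) = √21 ≈ 4.5826)
1/(x + 6748) = 1/(√21 + 6748) = 1/(6748 + √21)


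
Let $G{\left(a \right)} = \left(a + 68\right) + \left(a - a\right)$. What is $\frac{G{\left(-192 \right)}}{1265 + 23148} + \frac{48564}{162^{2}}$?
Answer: $\frac{32842741}{17797077} \approx 1.8454$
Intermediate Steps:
$G{\left(a \right)} = 68 + a$ ($G{\left(a \right)} = \left(68 + a\right) + 0 = 68 + a$)
$\frac{G{\left(-192 \right)}}{1265 + 23148} + \frac{48564}{162^{2}} = \frac{68 - 192}{1265 + 23148} + \frac{48564}{162^{2}} = - \frac{124}{24413} + \frac{48564}{26244} = \left(-124\right) \frac{1}{24413} + 48564 \cdot \frac{1}{26244} = - \frac{124}{24413} + \frac{1349}{729} = \frac{32842741}{17797077}$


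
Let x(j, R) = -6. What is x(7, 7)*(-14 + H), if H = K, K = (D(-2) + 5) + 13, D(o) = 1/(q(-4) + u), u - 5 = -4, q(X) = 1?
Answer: -27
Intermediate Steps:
u = 1 (u = 5 - 4 = 1)
D(o) = ½ (D(o) = 1/(1 + 1) = 1/2 = ½)
K = 37/2 (K = (½ + 5) + 13 = 11/2 + 13 = 37/2 ≈ 18.500)
H = 37/2 ≈ 18.500
x(7, 7)*(-14 + H) = -6*(-14 + 37/2) = -6*9/2 = -27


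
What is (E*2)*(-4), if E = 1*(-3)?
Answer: 24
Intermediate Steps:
E = -3
(E*2)*(-4) = -3*2*(-4) = -6*(-4) = 24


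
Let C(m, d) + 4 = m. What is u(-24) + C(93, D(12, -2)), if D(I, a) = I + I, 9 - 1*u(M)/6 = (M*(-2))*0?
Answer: 143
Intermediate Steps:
u(M) = 54 (u(M) = 54 - 6*M*(-2)*0 = 54 - 6*(-2*M)*0 = 54 - 6*0 = 54 + 0 = 54)
D(I, a) = 2*I
C(m, d) = -4 + m
u(-24) + C(93, D(12, -2)) = 54 + (-4 + 93) = 54 + 89 = 143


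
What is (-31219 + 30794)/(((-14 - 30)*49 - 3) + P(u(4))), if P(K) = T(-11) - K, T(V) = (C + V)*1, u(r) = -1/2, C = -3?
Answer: 170/869 ≈ 0.19563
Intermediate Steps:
u(r) = -½ (u(r) = -1*½ = -½)
T(V) = -3 + V (T(V) = (-3 + V)*1 = -3 + V)
P(K) = -14 - K (P(K) = (-3 - 11) - K = -14 - K)
(-31219 + 30794)/(((-14 - 30)*49 - 3) + P(u(4))) = (-31219 + 30794)/(((-14 - 30)*49 - 3) + (-14 - 1*(-½))) = -425/((-44*49 - 3) + (-14 + ½)) = -425/((-2156 - 3) - 27/2) = -425/(-2159 - 27/2) = -425/(-4345/2) = -425*(-2/4345) = 170/869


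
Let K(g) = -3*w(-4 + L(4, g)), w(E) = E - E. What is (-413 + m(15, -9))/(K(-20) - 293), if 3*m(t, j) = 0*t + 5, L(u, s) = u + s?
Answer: 1234/879 ≈ 1.4039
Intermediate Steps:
L(u, s) = s + u
m(t, j) = 5/3 (m(t, j) = (0*t + 5)/3 = (0 + 5)/3 = (⅓)*5 = 5/3)
w(E) = 0
K(g) = 0 (K(g) = -3*0 = 0)
(-413 + m(15, -9))/(K(-20) - 293) = (-413 + 5/3)/(0 - 293) = -1234/3/(-293) = -1234/3*(-1/293) = 1234/879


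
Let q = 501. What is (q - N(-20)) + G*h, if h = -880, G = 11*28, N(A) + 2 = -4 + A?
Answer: -270513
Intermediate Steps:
N(A) = -6 + A (N(A) = -2 + (-4 + A) = -6 + A)
G = 308
(q - N(-20)) + G*h = (501 - (-6 - 20)) + 308*(-880) = (501 - 1*(-26)) - 271040 = (501 + 26) - 271040 = 527 - 271040 = -270513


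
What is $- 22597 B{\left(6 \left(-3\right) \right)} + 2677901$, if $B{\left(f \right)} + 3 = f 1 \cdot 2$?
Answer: $3559184$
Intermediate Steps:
$B{\left(f \right)} = -3 + 2 f$ ($B{\left(f \right)} = -3 + f 1 \cdot 2 = -3 + f 2 = -3 + 2 f$)
$- 22597 B{\left(6 \left(-3\right) \right)} + 2677901 = - 22597 \left(-3 + 2 \cdot 6 \left(-3\right)\right) + 2677901 = - 22597 \left(-3 + 2 \left(-18\right)\right) + 2677901 = - 22597 \left(-3 - 36\right) + 2677901 = \left(-22597\right) \left(-39\right) + 2677901 = 881283 + 2677901 = 3559184$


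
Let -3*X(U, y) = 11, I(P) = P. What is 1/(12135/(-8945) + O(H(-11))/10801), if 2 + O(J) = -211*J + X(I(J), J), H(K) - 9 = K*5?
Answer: -57968967/26580392 ≈ -2.1809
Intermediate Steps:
H(K) = 9 + 5*K (H(K) = 9 + K*5 = 9 + 5*K)
X(U, y) = -11/3 (X(U, y) = -⅓*11 = -11/3)
O(J) = -17/3 - 211*J (O(J) = -2 + (-211*J - 11/3) = -2 + (-11/3 - 211*J) = -17/3 - 211*J)
1/(12135/(-8945) + O(H(-11))/10801) = 1/(12135/(-8945) + (-17/3 - 211*(9 + 5*(-11)))/10801) = 1/(12135*(-1/8945) + (-17/3 - 211*(9 - 55))*(1/10801)) = 1/(-2427/1789 + (-17/3 - 211*(-46))*(1/10801)) = 1/(-2427/1789 + (-17/3 + 9706)*(1/10801)) = 1/(-2427/1789 + (29101/3)*(1/10801)) = 1/(-2427/1789 + 29101/32403) = 1/(-26580392/57968967) = -57968967/26580392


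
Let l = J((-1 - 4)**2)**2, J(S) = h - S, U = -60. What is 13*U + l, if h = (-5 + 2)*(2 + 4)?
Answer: 1069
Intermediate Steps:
h = -18 (h = -3*6 = -18)
J(S) = -18 - S
l = 1849 (l = (-18 - (-1 - 4)**2)**2 = (-18 - 1*(-5)**2)**2 = (-18 - 1*25)**2 = (-18 - 25)**2 = (-43)**2 = 1849)
13*U + l = 13*(-60) + 1849 = -780 + 1849 = 1069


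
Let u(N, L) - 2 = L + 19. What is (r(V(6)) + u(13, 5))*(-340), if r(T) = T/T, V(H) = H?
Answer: -9180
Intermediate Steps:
u(N, L) = 21 + L (u(N, L) = 2 + (L + 19) = 2 + (19 + L) = 21 + L)
r(T) = 1
(r(V(6)) + u(13, 5))*(-340) = (1 + (21 + 5))*(-340) = (1 + 26)*(-340) = 27*(-340) = -9180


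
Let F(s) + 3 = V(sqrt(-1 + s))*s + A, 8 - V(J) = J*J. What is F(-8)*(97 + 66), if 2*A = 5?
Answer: -44499/2 ≈ -22250.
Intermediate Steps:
A = 5/2 (A = (1/2)*5 = 5/2 ≈ 2.5000)
V(J) = 8 - J**2 (V(J) = 8 - J*J = 8 - J**2)
F(s) = -1/2 + s*(9 - s) (F(s) = -3 + ((8 - (sqrt(-1 + s))**2)*s + 5/2) = -3 + ((8 - (-1 + s))*s + 5/2) = -3 + ((8 + (1 - s))*s + 5/2) = -3 + ((9 - s)*s + 5/2) = -3 + (s*(9 - s) + 5/2) = -3 + (5/2 + s*(9 - s)) = -1/2 + s*(9 - s))
F(-8)*(97 + 66) = (-1/2 - 1*(-8)**2 + 9*(-8))*(97 + 66) = (-1/2 - 1*64 - 72)*163 = (-1/2 - 64 - 72)*163 = -273/2*163 = -44499/2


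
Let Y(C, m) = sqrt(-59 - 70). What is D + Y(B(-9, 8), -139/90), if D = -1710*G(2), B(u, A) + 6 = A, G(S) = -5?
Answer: 8550 + I*sqrt(129) ≈ 8550.0 + 11.358*I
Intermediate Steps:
B(u, A) = -6 + A
Y(C, m) = I*sqrt(129) (Y(C, m) = sqrt(-129) = I*sqrt(129))
D = 8550 (D = -1710*(-5) = 8550)
D + Y(B(-9, 8), -139/90) = 8550 + I*sqrt(129)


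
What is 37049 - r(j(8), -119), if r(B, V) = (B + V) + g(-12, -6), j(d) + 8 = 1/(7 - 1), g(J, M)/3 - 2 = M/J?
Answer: 111505/3 ≈ 37168.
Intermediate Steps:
g(J, M) = 6 + 3*M/J (g(J, M) = 6 + 3*(M/J) = 6 + 3*M/J)
j(d) = -47/6 (j(d) = -8 + 1/(7 - 1) = -8 + 1/6 = -8 + ⅙ = -47/6)
r(B, V) = 15/2 + B + V (r(B, V) = (B + V) + (6 + 3*(-6)/(-12)) = (B + V) + (6 + 3*(-6)*(-1/12)) = (B + V) + (6 + 3/2) = (B + V) + 15/2 = 15/2 + B + V)
37049 - r(j(8), -119) = 37049 - (15/2 - 47/6 - 119) = 37049 - 1*(-358/3) = 37049 + 358/3 = 111505/3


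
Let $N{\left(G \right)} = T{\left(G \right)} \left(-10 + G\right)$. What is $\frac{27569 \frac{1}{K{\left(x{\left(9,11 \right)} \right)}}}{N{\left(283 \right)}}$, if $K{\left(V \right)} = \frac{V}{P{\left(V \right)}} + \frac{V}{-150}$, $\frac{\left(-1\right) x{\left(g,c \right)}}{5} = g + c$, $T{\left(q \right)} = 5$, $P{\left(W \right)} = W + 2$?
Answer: $\frac{192983}{16120} \approx 11.972$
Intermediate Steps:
$P{\left(W \right)} = 2 + W$
$x{\left(g,c \right)} = - 5 c - 5 g$ ($x{\left(g,c \right)} = - 5 \left(g + c\right) = - 5 \left(c + g\right) = - 5 c - 5 g$)
$K{\left(V \right)} = - \frac{V}{150} + \frac{V}{2 + V}$ ($K{\left(V \right)} = \frac{V}{2 + V} + \frac{V}{-150} = \frac{V}{2 + V} + V \left(- \frac{1}{150}\right) = \frac{V}{2 + V} - \frac{V}{150} = - \frac{V}{150} + \frac{V}{2 + V}$)
$N{\left(G \right)} = -50 + 5 G$ ($N{\left(G \right)} = 5 \left(-10 + G\right) = -50 + 5 G$)
$\frac{27569 \frac{1}{K{\left(x{\left(9,11 \right)} \right)}}}{N{\left(283 \right)}} = \frac{27569 \frac{1}{\frac{1}{150} \left(\left(-5\right) 11 - 45\right) \frac{1}{2 - 100} \left(148 - \left(\left(-5\right) 11 - 45\right)\right)}}{-50 + 5 \cdot 283} = \frac{27569 \frac{1}{\frac{1}{150} \left(-55 - 45\right) \frac{1}{2 - 100} \left(148 - \left(-55 - 45\right)\right)}}{-50 + 1415} = \frac{27569 \frac{1}{\frac{1}{150} \left(-100\right) \frac{1}{2 - 100} \left(148 - -100\right)}}{1365} = \frac{27569}{\frac{1}{150} \left(-100\right) \frac{1}{-98} \left(148 + 100\right)} \frac{1}{1365} = \frac{27569}{\frac{1}{150} \left(-100\right) \left(- \frac{1}{98}\right) 248} \cdot \frac{1}{1365} = \frac{27569}{\frac{248}{147}} \cdot \frac{1}{1365} = 27569 \cdot \frac{147}{248} \cdot \frac{1}{1365} = \frac{4052643}{248} \cdot \frac{1}{1365} = \frac{192983}{16120}$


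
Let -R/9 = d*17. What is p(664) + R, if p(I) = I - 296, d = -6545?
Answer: 1001753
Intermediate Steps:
R = 1001385 (R = -(-58905)*17 = -9*(-111265) = 1001385)
p(I) = -296 + I
p(664) + R = (-296 + 664) + 1001385 = 368 + 1001385 = 1001753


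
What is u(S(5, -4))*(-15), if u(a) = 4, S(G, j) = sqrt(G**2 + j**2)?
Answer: -60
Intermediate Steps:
u(S(5, -4))*(-15) = 4*(-15) = -60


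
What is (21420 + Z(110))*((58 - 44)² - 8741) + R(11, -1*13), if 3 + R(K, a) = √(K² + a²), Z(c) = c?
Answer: -183973853 + √290 ≈ -1.8397e+8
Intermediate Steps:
R(K, a) = -3 + √(K² + a²)
(21420 + Z(110))*((58 - 44)² - 8741) + R(11, -1*13) = (21420 + 110)*((58 - 44)² - 8741) + (-3 + √(11² + (-1*13)²)) = 21530*(14² - 8741) + (-3 + √(121 + (-13)²)) = 21530*(196 - 8741) + (-3 + √(121 + 169)) = 21530*(-8545) + (-3 + √290) = -183973850 + (-3 + √290) = -183973853 + √290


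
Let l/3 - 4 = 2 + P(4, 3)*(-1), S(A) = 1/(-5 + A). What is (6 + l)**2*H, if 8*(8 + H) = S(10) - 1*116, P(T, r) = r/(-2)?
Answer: -2920851/160 ≈ -18255.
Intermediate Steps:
P(T, r) = -r/2 (P(T, r) = r*(-1/2) = -r/2)
l = 45/2 (l = 12 + 3*(2 - 1/2*3*(-1)) = 12 + 3*(2 - 3/2*(-1)) = 12 + 3*(2 + 3/2) = 12 + 3*(7/2) = 12 + 21/2 = 45/2 ≈ 22.500)
H = -899/40 (H = -8 + (1/(-5 + 10) - 1*116)/8 = -8 + (1/5 - 116)/8 = -8 + (1/8)*(-579/5) = -8 - 579/40 = -899/40 ≈ -22.475)
(6 + l)**2*H = (6 + 45/2)**2*(-899/40) = (57/2)**2*(-899/40) = (3249/4)*(-899/40) = -2920851/160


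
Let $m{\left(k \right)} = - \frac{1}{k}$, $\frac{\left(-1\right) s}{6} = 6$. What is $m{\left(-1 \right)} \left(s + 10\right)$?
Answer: $-26$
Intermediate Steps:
$s = -36$ ($s = \left(-6\right) 6 = -36$)
$m{\left(-1 \right)} \left(s + 10\right) = - \frac{1}{-1} \left(-36 + 10\right) = \left(-1\right) \left(-1\right) \left(-26\right) = 1 \left(-26\right) = -26$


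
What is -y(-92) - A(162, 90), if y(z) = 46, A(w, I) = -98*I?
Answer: 8774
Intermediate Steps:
-y(-92) - A(162, 90) = -1*46 - (-98)*90 = -46 - 1*(-8820) = -46 + 8820 = 8774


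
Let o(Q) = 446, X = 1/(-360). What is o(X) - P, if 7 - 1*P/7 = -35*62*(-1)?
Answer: 15587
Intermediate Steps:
X = -1/360 ≈ -0.0027778
P = -15141 (P = 49 - 7*(-35*62)*(-1) = 49 - (-15190)*(-1) = 49 - 7*2170 = 49 - 15190 = -15141)
o(X) - P = 446 - 1*(-15141) = 446 + 15141 = 15587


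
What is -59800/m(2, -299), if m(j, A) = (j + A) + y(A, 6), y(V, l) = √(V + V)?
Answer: 17760600/88807 + 59800*I*√598/88807 ≈ 199.99 + 16.467*I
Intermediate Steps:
y(V, l) = √2*√V (y(V, l) = √(2*V) = √2*√V)
m(j, A) = A + j + √2*√A (m(j, A) = (j + A) + √2*√A = (A + j) + √2*√A = A + j + √2*√A)
-59800/m(2, -299) = -59800/(-299 + 2 + √2*√(-299)) = -59800/(-299 + 2 + √2*(I*√299)) = -59800/(-299 + 2 + I*√598) = -59800/(-297 + I*√598)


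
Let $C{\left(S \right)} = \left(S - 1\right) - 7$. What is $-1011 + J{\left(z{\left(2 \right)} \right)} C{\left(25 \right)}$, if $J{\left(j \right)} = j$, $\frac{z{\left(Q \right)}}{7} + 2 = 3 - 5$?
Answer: $-1487$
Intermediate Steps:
$z{\left(Q \right)} = -28$ ($z{\left(Q \right)} = -14 + 7 \left(3 - 5\right) = -14 + 7 \left(-2\right) = -14 - 14 = -28$)
$C{\left(S \right)} = -8 + S$ ($C{\left(S \right)} = \left(-1 + S\right) - 7 = -8 + S$)
$-1011 + J{\left(z{\left(2 \right)} \right)} C{\left(25 \right)} = -1011 - 28 \left(-8 + 25\right) = -1011 - 476 = -1487$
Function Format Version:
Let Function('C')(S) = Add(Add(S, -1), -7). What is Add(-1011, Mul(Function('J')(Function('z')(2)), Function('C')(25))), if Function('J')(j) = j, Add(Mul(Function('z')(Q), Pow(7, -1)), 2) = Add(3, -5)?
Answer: -1487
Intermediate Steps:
Function('z')(Q) = -28 (Function('z')(Q) = Add(-14, Mul(7, Add(3, -5))) = Add(-14, Mul(7, -2)) = Add(-14, -14) = -28)
Function('C')(S) = Add(-8, S) (Function('C')(S) = Add(Add(-1, S), -7) = Add(-8, S))
Add(-1011, Mul(Function('J')(Function('z')(2)), Function('C')(25))) = Add(-1011, Mul(-28, Add(-8, 25))) = Add(-1011, Mul(-28, 17)) = Add(-1011, -476) = -1487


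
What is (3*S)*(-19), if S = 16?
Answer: -912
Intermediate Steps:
(3*S)*(-19) = (3*16)*(-19) = 48*(-19) = -912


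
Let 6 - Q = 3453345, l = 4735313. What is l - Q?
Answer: 8188652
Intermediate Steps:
Q = -3453339 (Q = 6 - 1*3453345 = 6 - 3453345 = -3453339)
l - Q = 4735313 - 1*(-3453339) = 4735313 + 3453339 = 8188652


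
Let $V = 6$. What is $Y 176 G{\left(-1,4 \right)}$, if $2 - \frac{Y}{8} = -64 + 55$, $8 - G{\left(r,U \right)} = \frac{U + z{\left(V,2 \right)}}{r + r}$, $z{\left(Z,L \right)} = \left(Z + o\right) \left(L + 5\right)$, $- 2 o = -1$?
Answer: $507232$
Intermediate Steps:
$o = \frac{1}{2}$ ($o = \left(- \frac{1}{2}\right) \left(-1\right) = \frac{1}{2} \approx 0.5$)
$z{\left(Z,L \right)} = \left(\frac{1}{2} + Z\right) \left(5 + L\right)$ ($z{\left(Z,L \right)} = \left(Z + \frac{1}{2}\right) \left(L + 5\right) = \left(\frac{1}{2} + Z\right) \left(5 + L\right)$)
$G{\left(r,U \right)} = 8 - \frac{\frac{91}{2} + U}{2 r}$ ($G{\left(r,U \right)} = 8 - \frac{U + \left(\frac{5}{2} + \frac{1}{2} \cdot 2 + 5 \cdot 6 + 2 \cdot 6\right)}{r + r} = 8 - \frac{U + \left(\frac{5}{2} + 1 + 30 + 12\right)}{2 r} = 8 - \left(U + \frac{91}{2}\right) \frac{1}{2 r} = 8 - \left(\frac{91}{2} + U\right) \frac{1}{2 r} = 8 - \frac{\frac{91}{2} + U}{2 r}$)
$Y = 88$ ($Y = 16 - 8 \left(-64 + 55\right) = 16 - -72 = 16 + 72 = 88$)
$Y 176 G{\left(-1,4 \right)} = 88 \cdot 176 \frac{-91 - 8 + 32 \left(-1\right)}{4 \left(-1\right)} = 15488 \cdot \frac{1}{4} \left(-1\right) \left(-91 - 8 - 32\right) = 15488 \cdot \frac{1}{4} \left(-1\right) \left(-131\right) = 15488 \cdot \frac{131}{4} = 507232$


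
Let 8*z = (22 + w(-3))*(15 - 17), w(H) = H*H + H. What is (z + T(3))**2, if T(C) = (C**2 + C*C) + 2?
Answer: 169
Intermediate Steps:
w(H) = H + H**2 (w(H) = H**2 + H = H + H**2)
T(C) = 2 + 2*C**2 (T(C) = (C**2 + C**2) + 2 = 2*C**2 + 2 = 2 + 2*C**2)
z = -7 (z = ((22 - 3*(1 - 3))*(15 - 17))/8 = ((22 - 3*(-2))*(-2))/8 = ((22 + 6)*(-2))/8 = (28*(-2))/8 = (1/8)*(-56) = -7)
(z + T(3))**2 = (-7 + (2 + 2*3**2))**2 = (-7 + (2 + 2*9))**2 = (-7 + (2 + 18))**2 = (-7 + 20)**2 = 13**2 = 169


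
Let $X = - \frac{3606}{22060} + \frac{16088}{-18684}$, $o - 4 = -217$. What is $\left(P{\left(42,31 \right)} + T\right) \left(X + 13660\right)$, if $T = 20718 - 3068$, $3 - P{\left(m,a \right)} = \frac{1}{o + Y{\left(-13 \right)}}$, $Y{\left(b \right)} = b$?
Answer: $\frac{2807569878211321333}{11643775380} \approx 2.4112 \cdot 10^{8}$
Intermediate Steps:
$o = -213$ ($o = 4 - 217 = -213$)
$P{\left(m,a \right)} = \frac{679}{226}$ ($P{\left(m,a \right)} = 3 - \frac{1}{-213 - 13} = 3 - \frac{1}{-226} = 3 - - \frac{1}{226} = 3 + \frac{1}{226} = \frac{679}{226}$)
$X = - \frac{52784473}{51521130}$ ($X = \left(-3606\right) \frac{1}{22060} + 16088 \left(- \frac{1}{18684}\right) = - \frac{1803}{11030} - \frac{4022}{4671} = - \frac{52784473}{51521130} \approx -1.0245$)
$T = 17650$
$\left(P{\left(42,31 \right)} + T\right) \left(X + 13660\right) = \left(\frac{679}{226} + 17650\right) \left(- \frac{52784473}{51521130} + 13660\right) = \frac{3989579}{226} \cdot \frac{703725851327}{51521130} = \frac{2807569878211321333}{11643775380}$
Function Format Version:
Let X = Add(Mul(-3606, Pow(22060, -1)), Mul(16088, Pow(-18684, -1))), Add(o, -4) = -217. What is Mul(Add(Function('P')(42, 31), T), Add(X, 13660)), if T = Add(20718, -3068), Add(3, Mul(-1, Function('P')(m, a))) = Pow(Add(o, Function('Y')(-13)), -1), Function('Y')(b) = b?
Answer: Rational(2807569878211321333, 11643775380) ≈ 2.4112e+8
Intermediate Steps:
o = -213 (o = Add(4, -217) = -213)
Function('P')(m, a) = Rational(679, 226) (Function('P')(m, a) = Add(3, Mul(-1, Pow(Add(-213, -13), -1))) = Add(3, Mul(-1, Pow(-226, -1))) = Add(3, Mul(-1, Rational(-1, 226))) = Add(3, Rational(1, 226)) = Rational(679, 226))
X = Rational(-52784473, 51521130) (X = Add(Mul(-3606, Rational(1, 22060)), Mul(16088, Rational(-1, 18684))) = Add(Rational(-1803, 11030), Rational(-4022, 4671)) = Rational(-52784473, 51521130) ≈ -1.0245)
T = 17650
Mul(Add(Function('P')(42, 31), T), Add(X, 13660)) = Mul(Add(Rational(679, 226), 17650), Add(Rational(-52784473, 51521130), 13660)) = Mul(Rational(3989579, 226), Rational(703725851327, 51521130)) = Rational(2807569878211321333, 11643775380)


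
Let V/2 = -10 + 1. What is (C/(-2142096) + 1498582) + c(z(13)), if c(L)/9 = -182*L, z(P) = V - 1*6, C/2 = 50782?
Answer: 823579121065/535524 ≈ 1.5379e+6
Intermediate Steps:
C = 101564 (C = 2*50782 = 101564)
V = -18 (V = 2*(-10 + 1) = 2*(-9) = -18)
z(P) = -24 (z(P) = -18 - 1*6 = -18 - 6 = -24)
c(L) = -1638*L (c(L) = 9*(-182*L) = -1638*L)
(C/(-2142096) + 1498582) + c(z(13)) = (101564/(-2142096) + 1498582) - 1638*(-24) = (101564*(-1/2142096) + 1498582) + 39312 = (-25391/535524 + 1498582) + 39312 = 802526601577/535524 + 39312 = 823579121065/535524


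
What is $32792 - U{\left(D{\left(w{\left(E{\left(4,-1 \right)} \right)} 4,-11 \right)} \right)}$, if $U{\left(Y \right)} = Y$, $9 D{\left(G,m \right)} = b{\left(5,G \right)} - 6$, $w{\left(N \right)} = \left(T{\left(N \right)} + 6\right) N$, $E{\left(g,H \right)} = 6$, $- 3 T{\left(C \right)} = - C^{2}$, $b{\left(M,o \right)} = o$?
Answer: $\frac{98234}{3} \approx 32745.0$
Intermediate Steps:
$T{\left(C \right)} = \frac{C^{2}}{3}$ ($T{\left(C \right)} = - \frac{\left(-1\right) C^{2}}{3} = \frac{C^{2}}{3}$)
$w{\left(N \right)} = N \left(6 + \frac{N^{2}}{3}\right)$ ($w{\left(N \right)} = \left(\frac{N^{2}}{3} + 6\right) N = \left(6 + \frac{N^{2}}{3}\right) N = N \left(6 + \frac{N^{2}}{3}\right)$)
$D{\left(G,m \right)} = - \frac{2}{3} + \frac{G}{9}$ ($D{\left(G,m \right)} = \frac{G - 6}{9} = \frac{-6 + G}{9} = - \frac{2}{3} + \frac{G}{9}$)
$32792 - U{\left(D{\left(w{\left(E{\left(4,-1 \right)} \right)} 4,-11 \right)} \right)} = 32792 - \left(- \frac{2}{3} + \frac{\frac{1}{3} \cdot 6 \left(18 + 6^{2}\right) 4}{9}\right) = 32792 - \left(- \frac{2}{3} + \frac{\frac{1}{3} \cdot 6 \left(18 + 36\right) 4}{9}\right) = 32792 - \left(- \frac{2}{3} + \frac{\frac{1}{3} \cdot 6 \cdot 54 \cdot 4}{9}\right) = 32792 - \left(- \frac{2}{3} + \frac{108 \cdot 4}{9}\right) = 32792 - \left(- \frac{2}{3} + \frac{1}{9} \cdot 432\right) = 32792 - \left(- \frac{2}{3} + 48\right) = 32792 - \frac{142}{3} = \frac{98234}{3}$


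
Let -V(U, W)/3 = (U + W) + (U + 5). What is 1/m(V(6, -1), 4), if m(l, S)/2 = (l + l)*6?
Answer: -1/1152 ≈ -0.00086806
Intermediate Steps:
V(U, W) = -15 - 6*U - 3*W (V(U, W) = -3*((U + W) + (U + 5)) = -3*((U + W) + (5 + U)) = -3*(5 + W + 2*U) = -15 - 6*U - 3*W)
m(l, S) = 24*l (m(l, S) = 2*((l + l)*6) = 2*((2*l)*6) = 2*(12*l) = 24*l)
1/m(V(6, -1), 4) = 1/(24*(-15 - 6*6 - 3*(-1))) = 1/(24*(-15 - 36 + 3)) = 1/(24*(-48)) = 1/(-1152) = -1/1152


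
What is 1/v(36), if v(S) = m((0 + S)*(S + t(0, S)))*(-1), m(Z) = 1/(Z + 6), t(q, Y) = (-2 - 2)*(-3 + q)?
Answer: -1734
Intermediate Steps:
t(q, Y) = 12 - 4*q (t(q, Y) = -4*(-3 + q) = 12 - 4*q)
m(Z) = 1/(6 + Z)
v(S) = -1/(6 + S*(12 + S)) (v(S) = -1/(6 + (0 + S)*(S + (12 - 4*0))) = -1/(6 + S*(S + (12 + 0))) = -1/(6 + S*(S + 12)) = -1/(6 + S*(12 + S)))
1/v(36) = 1/(-1/(6 + 36*(12 + 36))) = 1/(-1/(6 + 36*48)) = 1/(-1/(6 + 1728)) = 1/(-1/1734) = -1734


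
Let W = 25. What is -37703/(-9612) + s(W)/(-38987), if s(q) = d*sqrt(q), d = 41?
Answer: 1467956401/374743044 ≈ 3.9172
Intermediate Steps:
s(q) = 41*sqrt(q)
-37703/(-9612) + s(W)/(-38987) = -37703/(-9612) + (41*sqrt(25))/(-38987) = -37703*(-1/9612) + (41*5)*(-1/38987) = 37703/9612 + 205*(-1/38987) = 37703/9612 - 205/38987 = 1467956401/374743044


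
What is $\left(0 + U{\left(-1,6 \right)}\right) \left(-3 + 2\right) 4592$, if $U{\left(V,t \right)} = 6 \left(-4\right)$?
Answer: $110208$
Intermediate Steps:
$U{\left(V,t \right)} = -24$
$\left(0 + U{\left(-1,6 \right)}\right) \left(-3 + 2\right) 4592 = \left(0 - 24\right) \left(-3 + 2\right) 4592 = \left(-24\right) \left(-1\right) 4592 = 24 \cdot 4592 = 110208$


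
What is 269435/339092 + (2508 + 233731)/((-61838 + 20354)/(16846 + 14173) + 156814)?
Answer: 1897704805471471/824700902860172 ≈ 2.3011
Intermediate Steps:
269435/339092 + (2508 + 233731)/((-61838 + 20354)/(16846 + 14173) + 156814) = 269435*(1/339092) + 236239/(-41484/31019 + 156814) = 269435/339092 + 236239/(-41484*1/31019 + 156814) = 269435/339092 + 236239/(-41484/31019 + 156814) = 269435/339092 + 236239/(4864171982/31019) = 269435/339092 + 236239*(31019/4864171982) = 269435/339092 + 7327897541/4864171982 = 1897704805471471/824700902860172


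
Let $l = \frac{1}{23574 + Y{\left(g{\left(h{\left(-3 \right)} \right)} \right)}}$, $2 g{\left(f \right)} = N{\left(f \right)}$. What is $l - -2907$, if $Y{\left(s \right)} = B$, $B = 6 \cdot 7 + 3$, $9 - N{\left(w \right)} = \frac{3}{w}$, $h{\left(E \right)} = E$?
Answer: $\frac{68660434}{23619} \approx 2907.0$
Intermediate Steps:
$N{\left(w \right)} = 9 - \frac{3}{w}$
$B = 45$ ($B = 42 + 3 = 45$)
$g{\left(f \right)} = \frac{9}{2} - \frac{3}{2 f}$ ($g{\left(f \right)} = \frac{9 - \frac{3}{f}}{2} = \frac{9}{2} - \frac{3}{2 f}$)
$Y{\left(s \right)} = 45$
$l = \frac{1}{23619}$ ($l = \frac{1}{23574 + 45} = \frac{1}{23619} \approx 4.2339 \cdot 10^{-5}$)
$l - -2907 = \frac{1}{23619} - -2907 = \frac{1}{23619} + 2907 = \frac{68660434}{23619}$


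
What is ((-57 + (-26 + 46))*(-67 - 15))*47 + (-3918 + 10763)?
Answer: 149443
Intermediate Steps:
((-57 + (-26 + 46))*(-67 - 15))*47 + (-3918 + 10763) = ((-57 + 20)*(-82))*47 + 6845 = -37*(-82)*47 + 6845 = 3034*47 + 6845 = 142598 + 6845 = 149443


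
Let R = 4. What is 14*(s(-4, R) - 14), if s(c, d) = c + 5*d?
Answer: 28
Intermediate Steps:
14*(s(-4, R) - 14) = 14*((-4 + 5*4) - 14) = 14*((-4 + 20) - 14) = 14*(16 - 14) = 14*2 = 28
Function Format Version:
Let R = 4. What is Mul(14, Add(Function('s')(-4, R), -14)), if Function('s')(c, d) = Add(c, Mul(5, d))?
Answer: 28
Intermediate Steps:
Mul(14, Add(Function('s')(-4, R), -14)) = Mul(14, Add(Add(-4, Mul(5, 4)), -14)) = Mul(14, Add(Add(-4, 20), -14)) = Mul(14, Add(16, -14)) = Mul(14, 2) = 28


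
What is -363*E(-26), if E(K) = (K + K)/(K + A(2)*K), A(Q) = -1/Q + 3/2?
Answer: -363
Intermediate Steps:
A(Q) = 3/2 - 1/Q (A(Q) = -1/Q + 3*(1/2) = -1/Q + 3/2 = 3/2 - 1/Q)
E(K) = 1 (E(K) = (K + K)/(K + (3/2 - 1/2)*K) = (2*K)/(K + (3/2 - 1*1/2)*K) = (2*K)/(K + (3/2 - 1/2)*K) = (2*K)/(K + 1*K) = (2*K)/(K + K) = (2*K)/((2*K)) = (2*K)*(1/(2*K)) = 1)
-363*E(-26) = -363*1 = -363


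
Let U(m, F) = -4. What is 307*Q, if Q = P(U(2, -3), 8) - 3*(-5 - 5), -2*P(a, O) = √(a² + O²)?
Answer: 9210 - 614*√5 ≈ 7837.1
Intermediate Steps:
P(a, O) = -√(O² + a²)/2 (P(a, O) = -√(a² + O²)/2 = -√(O² + a²)/2)
Q = 30 - 2*√5 (Q = -√(8² + (-4)²)/2 - 3*(-5 - 5) = -√(64 + 16)/2 - 3*(-10) = -2*√5 - 1*(-30) = -2*√5 + 30 = 30 - 2*√5 ≈ 25.528)
307*Q = 307*(30 - 2*√5) = 9210 - 614*√5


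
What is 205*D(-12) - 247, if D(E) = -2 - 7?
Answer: -2092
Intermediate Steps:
D(E) = -9
205*D(-12) - 247 = 205*(-9) - 247 = -1845 - 247 = -2092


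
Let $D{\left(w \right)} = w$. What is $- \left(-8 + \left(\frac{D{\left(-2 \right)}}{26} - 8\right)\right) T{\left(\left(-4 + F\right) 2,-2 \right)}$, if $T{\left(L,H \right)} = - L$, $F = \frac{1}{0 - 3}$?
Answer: $\frac{418}{3} \approx 139.33$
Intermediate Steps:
$F = - \frac{1}{3}$ ($F = \frac{1}{-3} = - \frac{1}{3} \approx -0.33333$)
$- \left(-8 + \left(\frac{D{\left(-2 \right)}}{26} - 8\right)\right) T{\left(\left(-4 + F\right) 2,-2 \right)} = - \left(-8 - \left(8 + \frac{2}{26}\right)\right) \left(- \left(-4 - \frac{1}{3}\right) 2\right) = - \left(-8 - \frac{105}{13}\right) \left(- \frac{\left(-13\right) 2}{3}\right) = - \left(-8 - \frac{105}{13}\right) \left(\left(-1\right) \left(- \frac{26}{3}\right)\right) = - \frac{\left(-8 - \frac{105}{13}\right) 26}{3} = - \frac{\left(-209\right) 26}{13 \cdot 3} = \left(-1\right) \left(- \frac{418}{3}\right) = \frac{418}{3}$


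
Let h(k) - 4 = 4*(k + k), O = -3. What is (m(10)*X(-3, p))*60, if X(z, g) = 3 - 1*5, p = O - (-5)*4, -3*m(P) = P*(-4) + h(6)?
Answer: 480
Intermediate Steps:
h(k) = 4 + 8*k (h(k) = 4 + 4*(k + k) = 4 + 4*(2*k) = 4 + 8*k)
m(P) = -52/3 + 4*P/3 (m(P) = -(P*(-4) + (4 + 8*6))/3 = -(-4*P + (4 + 48))/3 = -(-4*P + 52)/3 = -(52 - 4*P)/3 = -52/3 + 4*P/3)
p = 17 (p = -3 - (-5)*4 = -3 - 1*(-20) = -3 + 20 = 17)
X(z, g) = -2 (X(z, g) = 3 - 5 = -2)
(m(10)*X(-3, p))*60 = ((-52/3 + (4/3)*10)*(-2))*60 = ((-52/3 + 40/3)*(-2))*60 = -4*(-2)*60 = 8*60 = 480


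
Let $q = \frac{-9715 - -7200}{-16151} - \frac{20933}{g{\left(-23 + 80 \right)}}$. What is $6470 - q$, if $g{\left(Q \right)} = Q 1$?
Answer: $\frac{6294272818}{920607} \approx 6837.1$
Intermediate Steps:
$g{\left(Q \right)} = Q$
$q = - \frac{337945528}{920607}$ ($q = \frac{-9715 - -7200}{-16151} - \frac{20933}{-23 + 80} = \left(-9715 + 7200\right) \left(- \frac{1}{16151}\right) - \frac{20933}{57} = \left(-2515\right) \left(- \frac{1}{16151}\right) - \frac{20933}{57} = \frac{2515}{16151} - \frac{20933}{57} = - \frac{337945528}{920607} \approx -367.09$)
$6470 - q = 6470 - - \frac{337945528}{920607} = 6470 + \frac{337945528}{920607} = \frac{6294272818}{920607}$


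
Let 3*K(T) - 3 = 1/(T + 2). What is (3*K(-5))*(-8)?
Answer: -64/3 ≈ -21.333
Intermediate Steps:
K(T) = 1 + 1/(3*(2 + T)) (K(T) = 1 + 1/(3*(T + 2)) = 1 + 1/(3*(2 + T)))
(3*K(-5))*(-8) = (3*((7/3 - 5)/(2 - 5)))*(-8) = (3*(-8/3/(-3)))*(-8) = (3*(-⅓*(-8/3)))*(-8) = (3*(8/9))*(-8) = (8/3)*(-8) = -64/3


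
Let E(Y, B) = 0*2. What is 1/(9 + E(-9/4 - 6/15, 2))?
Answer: ⅑ ≈ 0.11111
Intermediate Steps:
E(Y, B) = 0
1/(9 + E(-9/4 - 6/15, 2)) = 1/(9 + 0) = 1/9 = ⅑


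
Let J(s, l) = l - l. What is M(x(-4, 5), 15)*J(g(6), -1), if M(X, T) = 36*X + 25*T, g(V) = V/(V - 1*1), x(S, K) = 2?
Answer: 0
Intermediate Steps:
g(V) = V/(-1 + V) (g(V) = V/(V - 1) = V/(-1 + V))
M(X, T) = 25*T + 36*X
J(s, l) = 0
M(x(-4, 5), 15)*J(g(6), -1) = (25*15 + 36*2)*0 = (375 + 72)*0 = 447*0 = 0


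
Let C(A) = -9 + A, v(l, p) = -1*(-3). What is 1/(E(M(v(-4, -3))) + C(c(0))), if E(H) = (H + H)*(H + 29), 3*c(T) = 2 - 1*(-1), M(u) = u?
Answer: 1/184 ≈ 0.0054348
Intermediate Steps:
v(l, p) = 3
c(T) = 1 (c(T) = (2 - 1*(-1))/3 = (2 + 1)/3 = (⅓)*3 = 1)
E(H) = 2*H*(29 + H) (E(H) = (2*H)*(29 + H) = 2*H*(29 + H))
1/(E(M(v(-4, -3))) + C(c(0))) = 1/(2*3*(29 + 3) + (-9 + 1)) = 1/(2*3*32 - 8) = 1/(192 - 8) = 1/184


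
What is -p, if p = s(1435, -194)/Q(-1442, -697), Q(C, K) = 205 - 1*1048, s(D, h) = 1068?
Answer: 356/281 ≈ 1.2669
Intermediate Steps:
Q(C, K) = -843 (Q(C, K) = 205 - 1048 = -843)
p = -356/281 (p = 1068/(-843) = 1068*(-1/843) = -356/281 ≈ -1.2669)
-p = -1*(-356/281) = 356/281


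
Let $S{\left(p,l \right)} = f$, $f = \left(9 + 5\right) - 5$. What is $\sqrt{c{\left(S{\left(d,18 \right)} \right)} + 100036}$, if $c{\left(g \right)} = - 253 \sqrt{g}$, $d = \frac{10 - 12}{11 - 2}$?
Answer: $\sqrt{99277} \approx 315.08$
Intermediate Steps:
$d = - \frac{2}{9} \approx -0.22222$
$f = 9$ ($f = 14 - 5 = 9$)
$S{\left(p,l \right)} = 9$
$\sqrt{c{\left(S{\left(d,18 \right)} \right)} + 100036} = \sqrt{- 253 \sqrt{9} + 100036} = \sqrt{\left(-253\right) 3 + 100036} = \sqrt{-759 + 100036} = \sqrt{99277}$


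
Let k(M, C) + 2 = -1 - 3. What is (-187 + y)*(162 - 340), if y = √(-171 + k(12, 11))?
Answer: 33286 - 178*I*√177 ≈ 33286.0 - 2368.1*I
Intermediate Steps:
k(M, C) = -6 (k(M, C) = -2 + (-1 - 3) = -2 - 4 = -6)
y = I*√177 (y = √(-171 - 6) = √(-177) = I*√177 ≈ 13.304*I)
(-187 + y)*(162 - 340) = (-187 + I*√177)*(162 - 340) = (-187 + I*√177)*(-178) = 33286 - 178*I*√177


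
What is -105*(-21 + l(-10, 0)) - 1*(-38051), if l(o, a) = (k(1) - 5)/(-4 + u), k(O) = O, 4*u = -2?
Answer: 120488/3 ≈ 40163.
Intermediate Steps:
u = -1/2 (u = (1/4)*(-2) = -1/2 ≈ -0.50000)
l(o, a) = 8/9 (l(o, a) = (1 - 5)/(-4 - 1/2) = -4/(-9/2) = -4*(-2/9) = 8/9)
-105*(-21 + l(-10, 0)) - 1*(-38051) = -105*(-21 + 8/9) - 1*(-38051) = -105*(-181/9) + 38051 = 6335/3 + 38051 = 120488/3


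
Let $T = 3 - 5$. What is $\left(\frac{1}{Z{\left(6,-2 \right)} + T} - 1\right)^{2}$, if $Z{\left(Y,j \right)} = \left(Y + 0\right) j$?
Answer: $\frac{225}{196} \approx 1.148$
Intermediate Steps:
$Z{\left(Y,j \right)} = Y j$
$T = -2$ ($T = 3 - 5 = -2$)
$\left(\frac{1}{Z{\left(6,-2 \right)} + T} - 1\right)^{2} = \left(\frac{1}{6 \left(-2\right) - 2} - 1\right)^{2} = \left(\frac{1}{-12 - 2} - 1\right)^{2} = \left(\frac{1}{-14} - 1\right)^{2} = \left(- \frac{1}{14} - 1\right)^{2} = \left(- \frac{15}{14}\right)^{2} = \frac{225}{196}$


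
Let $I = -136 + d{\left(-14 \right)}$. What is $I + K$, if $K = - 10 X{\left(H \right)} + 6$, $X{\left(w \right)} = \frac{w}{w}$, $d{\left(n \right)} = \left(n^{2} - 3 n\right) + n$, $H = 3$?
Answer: $84$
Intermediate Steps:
$d{\left(n \right)} = n^{2} - 2 n$
$X{\left(w \right)} = 1$
$I = 88$ ($I = -136 - 14 \left(-2 - 14\right) = -136 - -224 = -136 + 224 = 88$)
$K = -4$ ($K = \left(-10\right) 1 + 6 = -10 + 6 = -4$)
$I + K = 88 - 4 = 84$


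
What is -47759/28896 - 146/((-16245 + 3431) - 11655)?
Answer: -1164396155/707056224 ≈ -1.6468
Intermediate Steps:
-47759/28896 - 146/((-16245 + 3431) - 11655) = -47759*1/28896 - 146/(-12814 - 11655) = -47759/28896 - 146/(-24469) = -47759/28896 - 146*(-1/24469) = -47759/28896 + 146/24469 = -1164396155/707056224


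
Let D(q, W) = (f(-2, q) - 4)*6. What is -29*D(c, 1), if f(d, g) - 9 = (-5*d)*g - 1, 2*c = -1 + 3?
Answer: -2436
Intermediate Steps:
c = 1 (c = (-1 + 3)/2 = (½)*2 = 1)
f(d, g) = 8 - 5*d*g (f(d, g) = 9 + ((-5*d)*g - 1) = 9 + (-5*d*g - 1) = 9 + (-1 - 5*d*g) = 8 - 5*d*g)
D(q, W) = 24 + 60*q (D(q, W) = ((8 - 5*(-2)*q) - 4)*6 = ((8 + 10*q) - 4)*6 = (4 + 10*q)*6 = 24 + 60*q)
-29*D(c, 1) = -29*(24 + 60*1) = -29*(24 + 60) = -29*84 = -2436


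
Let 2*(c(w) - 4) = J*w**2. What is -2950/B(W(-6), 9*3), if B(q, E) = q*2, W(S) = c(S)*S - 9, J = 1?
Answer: 1475/141 ≈ 10.461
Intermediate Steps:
c(w) = 4 + w**2/2 (c(w) = 4 + (1*w**2)/2 = 4 + w**2/2)
W(S) = -9 + S*(4 + S**2/2) (W(S) = (4 + S**2/2)*S - 9 = S*(4 + S**2/2) - 9 = -9 + S*(4 + S**2/2))
B(q, E) = 2*q
-2950/B(W(-6), 9*3) = -2950*1/(2*(-9 + (1/2)*(-6)*(8 + (-6)**2))) = -2950*1/(2*(-9 + (1/2)*(-6)*(8 + 36))) = -2950*1/(2*(-9 + (1/2)*(-6)*44)) = -2950*1/(2*(-9 - 132)) = -2950/(2*(-141)) = -2950/(-282) = -2950*(-1/282) = 1475/141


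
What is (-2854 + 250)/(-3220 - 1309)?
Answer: 372/647 ≈ 0.57496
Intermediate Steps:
(-2854 + 250)/(-3220 - 1309) = -2604/(-4529) = -2604*(-1/4529) = 372/647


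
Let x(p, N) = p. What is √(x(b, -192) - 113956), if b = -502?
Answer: I*√114458 ≈ 338.32*I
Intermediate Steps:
√(x(b, -192) - 113956) = √(-502 - 113956) = √(-114458) = I*√114458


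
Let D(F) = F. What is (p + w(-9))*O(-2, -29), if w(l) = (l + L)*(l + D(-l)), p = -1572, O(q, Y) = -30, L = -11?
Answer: 47160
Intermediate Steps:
w(l) = 0 (w(l) = (l - 11)*(l - l) = (-11 + l)*0 = 0)
(p + w(-9))*O(-2, -29) = (-1572 + 0)*(-30) = -1572*(-30) = 47160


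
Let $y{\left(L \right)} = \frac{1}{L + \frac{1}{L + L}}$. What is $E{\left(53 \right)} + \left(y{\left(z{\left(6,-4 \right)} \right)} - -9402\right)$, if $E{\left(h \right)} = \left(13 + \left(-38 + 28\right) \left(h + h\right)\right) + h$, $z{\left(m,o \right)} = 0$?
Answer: $8408$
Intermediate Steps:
$y{\left(L \right)} = \frac{1}{L + \frac{1}{2 L}}$
$E{\left(h \right)} = 13 - 19 h$ ($E{\left(h \right)} = \left(13 - 10 \cdot 2 h\right) + h = \left(13 - 20 h\right) + h = 13 - 19 h$)
$E{\left(53 \right)} + \left(y{\left(z{\left(6,-4 \right)} \right)} - -9402\right) = \left(13 - 1007\right) + \left(2 \cdot 0 \frac{1}{1 + 2 \cdot 0^{2}} - -9402\right) = \left(13 - 1007\right) + \left(2 \cdot 0 \frac{1}{1 + 2 \cdot 0} + 9402\right) = -994 + \left(2 \cdot 0 \frac{1}{1 + 0} + 9402\right) = -994 + \left(2 \cdot 0 \cdot 1^{-1} + 9402\right) = -994 + \left(2 \cdot 0 \cdot 1 + 9402\right) = -994 + \left(0 + 9402\right) = -994 + 9402 = 8408$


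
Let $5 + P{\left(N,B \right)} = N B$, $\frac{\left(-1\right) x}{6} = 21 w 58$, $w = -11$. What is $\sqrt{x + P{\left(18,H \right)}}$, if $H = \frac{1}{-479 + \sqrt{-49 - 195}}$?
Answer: $\frac{\sqrt{4240619198959105 - 8268660 i \sqrt{61}}}{229685} \approx 283.52 - 2.1589 \cdot 10^{-6} i$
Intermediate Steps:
$x = 80388$ ($x = - 6 \cdot 21 \left(-11\right) 58 = - 6 \left(\left(-231\right) 58\right) = \left(-6\right) \left(-13398\right) = 80388$)
$H = \frac{1}{-479 + 2 i \sqrt{61}}$ ($H = \frac{1}{-479 + \sqrt{-244}} = \frac{1}{-479 + 2 i \sqrt{61}} \approx -0.0020855 - 6.8008 \cdot 10^{-5} i$)
$P{\left(N,B \right)} = -5 + B N$ ($P{\left(N,B \right)} = -5 + N B = -5 + B N$)
$\sqrt{x + P{\left(18,H \right)}} = \sqrt{80388 - \left(5 - \left(- \frac{479}{229685} - \frac{2 i \sqrt{61}}{229685}\right) 18\right)} = \sqrt{80388 - \left(\frac{1157047}{229685} + \frac{36 i \sqrt{61}}{229685}\right)} = \sqrt{\frac{18462760733}{229685} - \frac{36 i \sqrt{61}}{229685}}$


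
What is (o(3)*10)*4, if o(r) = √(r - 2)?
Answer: 40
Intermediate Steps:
o(r) = √(-2 + r)
(o(3)*10)*4 = (√(-2 + 3)*10)*4 = (√1*10)*4 = (1*10)*4 = 10*4 = 40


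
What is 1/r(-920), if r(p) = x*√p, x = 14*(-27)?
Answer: I*√230/173880 ≈ 8.722e-5*I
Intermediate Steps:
x = -378
r(p) = -378*√p
1/r(-920) = 1/(-756*I*√230) = I*√230/173880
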